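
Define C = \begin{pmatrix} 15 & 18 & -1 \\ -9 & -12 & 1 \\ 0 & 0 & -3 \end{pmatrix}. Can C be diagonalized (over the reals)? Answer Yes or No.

Characteristic polynomial: p(r) = r^3 - 27r - 54 = (r - 6)(r + 3)^2.
r = -3 has algebraic multiplicity 2; rank(C + 3I) = 2, so geometric multiplicity = 1.
Geometric multiplicity < algebraic multiplicity, so C is not diagonalizable.

No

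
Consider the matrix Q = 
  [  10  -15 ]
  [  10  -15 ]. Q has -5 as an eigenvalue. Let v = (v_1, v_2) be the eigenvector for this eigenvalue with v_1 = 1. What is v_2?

Q + 5I = [[15, -15], [10, -10]].
Solving (Q + 5I)v = 0 gives the eigenspace spanned by (1, 1).
With v_1 = 1, v = (1, 1), so v_2 = 1.

1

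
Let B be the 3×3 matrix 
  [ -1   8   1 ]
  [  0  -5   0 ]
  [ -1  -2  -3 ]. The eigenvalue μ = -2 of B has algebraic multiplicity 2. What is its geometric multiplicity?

B + 2I = [[1, 8, 1], [0, -3, 0], [-1, -2, -1]].
This matrix has rank 2, so its null space has dimension 3 − 2 = 1.

1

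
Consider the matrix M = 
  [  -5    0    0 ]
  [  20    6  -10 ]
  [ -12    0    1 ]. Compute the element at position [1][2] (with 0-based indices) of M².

Characteristic polynomial: r^3 - 2r^2 - 29r + 30 = (r - 6)(r - 1)(r + 5), so the eigenvalues are -5, 1, 6.
r=6: eigenvector (0, 1, 0).
r=-5: eigenvector (1, 0, 2).
r=1: eigenvector (0, 2, 1).
P = [[0, 1, 0], [1, 0, 2], [0, 2, 1]], D = diag(6, -5, 1), P⁻¹ = [[4, 1, -2], [1, 0, 0], [-2, 0, 1]].
M² = P·diag(36, 25, 1)·P⁻¹ = [[25, 0, 0], [140, 36, -70], [48, 0, 1]].
The requested entry is -70.

-70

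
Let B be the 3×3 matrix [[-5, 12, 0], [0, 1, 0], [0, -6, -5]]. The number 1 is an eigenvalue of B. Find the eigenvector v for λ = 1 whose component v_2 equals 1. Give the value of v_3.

B − 1I = [[-6, 12, 0], [0, 0, 0], [0, -6, -6]].
Solving (B − 1I)v = 0 gives the eigenspace spanned by (2, 1, -1).
With v_2 = 1, v = (2, 1, -1), so v_3 = -1.

-1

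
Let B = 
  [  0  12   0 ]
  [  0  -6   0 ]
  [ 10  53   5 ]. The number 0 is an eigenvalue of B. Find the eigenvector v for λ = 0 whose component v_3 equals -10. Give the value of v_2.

B = [[0, 12, 0], [0, -6, 0], [10, 53, 5]].
Solving (B)v = 0 gives the eigenspace spanned by (5, 0, -10).
With v_3 = -10, v = (5, 0, -10), so v_2 = 0.

0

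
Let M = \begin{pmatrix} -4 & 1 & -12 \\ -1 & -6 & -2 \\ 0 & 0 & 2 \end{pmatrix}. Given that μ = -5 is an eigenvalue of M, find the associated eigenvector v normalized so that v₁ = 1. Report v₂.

M + 5I = [[1, 1, -12], [-1, -1, -2], [0, 0, 7]].
Solving (M + 5I)v = 0 gives the eigenspace spanned by (1, -1, 0).
With v₁ = 1, v = (1, -1, 0), so v₂ = -1.

-1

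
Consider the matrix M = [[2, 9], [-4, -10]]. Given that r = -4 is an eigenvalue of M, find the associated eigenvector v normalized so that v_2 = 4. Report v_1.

M + 4I = [[6, 9], [-4, -6]].
Solving (M + 4I)v = 0 gives the eigenspace spanned by (-6, 4).
With v_2 = 4, v = (-6, 4), so v_1 = -6.

-6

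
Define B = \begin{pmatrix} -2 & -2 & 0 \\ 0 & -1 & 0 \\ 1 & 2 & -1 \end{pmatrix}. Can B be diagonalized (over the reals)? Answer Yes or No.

Yes

Characteristic polynomial: p(r) = r^3 + 4r^2 + 5r + 2 = (r + 1)^2(r + 2).
r = -1 has algebraic multiplicity 2; rank(B + 1I) = 1, so geometric multiplicity = 2.
Every eigenvalue has geometric = algebraic multiplicity, so B is diagonalizable.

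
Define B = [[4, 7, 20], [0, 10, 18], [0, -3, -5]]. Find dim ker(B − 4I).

B − 4I = [[0, 7, 20], [0, 6, 18], [0, -3, -9]].
This matrix has rank 2, so its null space has dimension 3 − 2 = 1.

1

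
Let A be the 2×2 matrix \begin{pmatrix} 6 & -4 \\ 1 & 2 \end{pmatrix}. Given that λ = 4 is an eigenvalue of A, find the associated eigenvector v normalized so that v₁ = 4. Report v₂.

A − 4I = [[2, -4], [1, -2]].
Solving (A − 4I)v = 0 gives the eigenspace spanned by (4, 2).
With v₁ = 4, v = (4, 2), so v₂ = 2.

2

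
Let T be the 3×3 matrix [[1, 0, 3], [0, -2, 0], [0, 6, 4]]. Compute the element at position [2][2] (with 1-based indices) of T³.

Characteristic polynomial: μ^3 - 3μ^2 - 6μ + 8 = (μ - 4)(μ - 1)(μ + 2), so the eigenvalues are -2, 1, 4.
μ=-2: eigenvector (1, 1, -1).
μ=4: eigenvector (1, 0, 1).
μ=1: eigenvector (-1, 0, 0).
P = [[1, 1, -1], [1, 0, 0], [-1, 1, 0]], D = diag(-2, 4, 1), P⁻¹ = [[0, 1, 0], [0, 1, 1], [-1, 2, 1]].
T³ = P·diag(-8, 64, 1)·P⁻¹ = [[1, 54, 63], [0, -8, 0], [0, 72, 64]].
The requested entry is -8.

-8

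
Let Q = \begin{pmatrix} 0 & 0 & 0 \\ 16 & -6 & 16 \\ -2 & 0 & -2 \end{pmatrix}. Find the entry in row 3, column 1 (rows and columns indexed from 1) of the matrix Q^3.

Characteristic polynomial: r^3 + 8r^2 + 12r = r(r + 2)(r + 6), so the eigenvalues are -6, -2, 0.
r=-2: eigenvector (0, 4, 1).
r=-6: eigenvector (0, 1, 0).
r=0: eigenvector (1, 0, -1).
P = [[0, 0, 1], [4, 1, 0], [1, 0, -1]], D = diag(-2, -6, 0), P⁻¹ = [[1, 0, 1], [-4, 1, -4], [1, 0, 0]].
Q³ = P·diag(-8, -216, 0)·P⁻¹ = [[0, 0, 0], [832, -216, 832], [-8, 0, -8]].
The requested entry is -8.

-8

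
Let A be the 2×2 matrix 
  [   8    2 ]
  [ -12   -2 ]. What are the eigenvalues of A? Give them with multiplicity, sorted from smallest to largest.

2, 4

Characteristic polynomial: p(s) = s^2 - 6s + 8 = (s - 4)(s - 2).
Roots (with multiplicity): 2, 4.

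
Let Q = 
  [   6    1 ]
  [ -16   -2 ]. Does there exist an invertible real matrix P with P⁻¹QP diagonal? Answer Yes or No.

No

Characteristic polynomial: p(λ) = λ^2 - 4λ + 4 = (λ - 2)^2.
λ = 2 has algebraic multiplicity 2; rank(Q − 2I) = 1, so geometric multiplicity = 1.
Geometric multiplicity < algebraic multiplicity, so Q is not diagonalizable.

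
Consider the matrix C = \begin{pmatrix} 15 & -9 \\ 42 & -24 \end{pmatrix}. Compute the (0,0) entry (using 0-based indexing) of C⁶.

Characteristic polynomial: λ^2 + 9λ + 18 = (λ + 3)(λ + 6), so the eigenvalues are -6, -3.
λ=-3: eigenvector (1, 2).
λ=-6: eigenvector (3, 7).
P = [[1, 3], [2, 7]], D = diag(-3, -6), P⁻¹ = [[7, -3], [-2, 1]].
C⁶ = P·diag(729, 46656)·P⁻¹ = [[-274833, 137781], [-642978, 322218]].
The requested entry is -274833.

-274833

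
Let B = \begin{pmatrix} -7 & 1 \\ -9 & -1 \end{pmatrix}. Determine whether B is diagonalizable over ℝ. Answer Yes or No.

Characteristic polynomial: p(μ) = μ^2 + 8μ + 16 = (μ + 4)^2.
μ = -4 has algebraic multiplicity 2; rank(B + 4I) = 1, so geometric multiplicity = 1.
Geometric multiplicity < algebraic multiplicity, so B is not diagonalizable.

No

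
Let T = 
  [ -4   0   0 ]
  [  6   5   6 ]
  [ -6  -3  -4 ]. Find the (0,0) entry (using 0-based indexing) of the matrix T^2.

16

Characteristic polynomial: μ^3 + 3μ^2 - 6μ - 8 = (μ - 2)(μ + 1)(μ + 4), so the eigenvalues are -4, -1, 2.
μ=-4: eigenvector (1, -2, 2).
μ=2: eigenvector (0, 2, -1).
μ=-1: eigenvector (0, -1, 1).
P = [[1, 0, 0], [-2, 2, -1], [2, -1, 1]], D = diag(-4, 2, -1), P⁻¹ = [[1, 0, 0], [0, 1, 1], [-2, 1, 2]].
T² = P·diag(16, 4, 1)·P⁻¹ = [[16, 0, 0], [-30, 7, 6], [30, -3, -2]].
The requested entry is 16.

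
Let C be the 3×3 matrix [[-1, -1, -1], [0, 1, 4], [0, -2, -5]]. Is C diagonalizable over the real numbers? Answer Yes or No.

Characteristic polynomial: p(s) = s^3 + 5s^2 + 7s + 3 = (s + 1)^2(s + 3).
s = -1 has algebraic multiplicity 2; rank(C + 1I) = 2, so geometric multiplicity = 1.
Geometric multiplicity < algebraic multiplicity, so C is not diagonalizable.

No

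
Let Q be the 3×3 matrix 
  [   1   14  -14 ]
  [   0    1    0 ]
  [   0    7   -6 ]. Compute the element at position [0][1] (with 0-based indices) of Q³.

434

Characteristic polynomial: λ^3 + 4λ^2 - 11λ + 6 = (λ - 1)^2(λ + 6), so the eigenvalues are -6, 1, 1.
λ=1: eigenvector (1, 0, 0).
λ=1: eigenvector (0, 1, 1).
λ=-6: eigenvector (2, 0, 1).
P = [[1, 0, 2], [0, 1, 0], [0, 1, 1]], D = diag(1, 1, -6), P⁻¹ = [[1, 2, -2], [0, 1, 0], [0, -1, 1]].
Q³ = P·diag(1, 1, -216)·P⁻¹ = [[1, 434, -434], [0, 1, 0], [0, 217, -216]].
The requested entry is 434.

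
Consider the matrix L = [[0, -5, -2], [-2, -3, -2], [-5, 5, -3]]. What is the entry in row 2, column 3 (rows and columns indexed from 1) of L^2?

Characteristic polynomial: μ^3 + 6μ^2 - μ - 30 = (μ - 2)(μ + 3)(μ + 5), so the eigenvalues are -5, -3, 2.
μ=-5: eigenvector (1, 1, 0).
μ=-3: eigenvector (1, 1, -1).
μ=2: eigenvector (-1, 0, 1).
P = [[1, 1, -1], [1, 1, 0], [0, -1, 1]], D = diag(-5, -3, 2), P⁻¹ = [[1, 0, 1], [-1, 1, -1], [-1, 1, 0]].
L² = P·diag(25, 9, 4)·P⁻¹ = [[20, 5, 16], [16, 9, 16], [5, -5, 9]].
The requested entry is 16.

16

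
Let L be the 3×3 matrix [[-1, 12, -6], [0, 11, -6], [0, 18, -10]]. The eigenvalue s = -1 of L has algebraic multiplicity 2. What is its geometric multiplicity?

2

L + 1I = [[0, 12, -6], [0, 12, -6], [0, 18, -9]].
This matrix has rank 1, so its null space has dimension 3 − 1 = 2.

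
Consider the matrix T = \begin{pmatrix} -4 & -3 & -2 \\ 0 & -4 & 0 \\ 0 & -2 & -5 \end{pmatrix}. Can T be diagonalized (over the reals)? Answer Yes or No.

No

Characteristic polynomial: p(s) = s^3 + 13s^2 + 56s + 80 = (s + 4)^2(s + 5).
s = -4 has algebraic multiplicity 2; rank(T + 4I) = 2, so geometric multiplicity = 1.
Geometric multiplicity < algebraic multiplicity, so T is not diagonalizable.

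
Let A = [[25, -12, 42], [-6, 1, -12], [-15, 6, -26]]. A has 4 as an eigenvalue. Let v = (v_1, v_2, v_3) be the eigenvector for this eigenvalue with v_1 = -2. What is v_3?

1

A − 4I = [[21, -12, 42], [-6, -3, -12], [-15, 6, -30]].
Solving (A − 4I)v = 0 gives the eigenspace spanned by (-2, 0, 1).
With v_1 = -2, v = (-2, 0, 1), so v_3 = 1.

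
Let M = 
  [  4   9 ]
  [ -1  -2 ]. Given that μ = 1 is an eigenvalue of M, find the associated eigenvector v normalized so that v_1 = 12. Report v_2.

M − 1I = [[3, 9], [-1, -3]].
Solving (M − 1I)v = 0 gives the eigenspace spanned by (12, -4).
With v_1 = 12, v = (12, -4), so v_2 = -4.

-4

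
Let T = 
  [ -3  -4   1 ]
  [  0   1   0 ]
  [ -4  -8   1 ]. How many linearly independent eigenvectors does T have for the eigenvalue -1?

1

T + 1I = [[-2, -4, 1], [0, 2, 0], [-4, -8, 2]].
This matrix has rank 2, so its null space has dimension 3 − 2 = 1.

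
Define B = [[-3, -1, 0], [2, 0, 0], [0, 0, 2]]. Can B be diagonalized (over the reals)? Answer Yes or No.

Characteristic polynomial: p(r) = r^3 + r^2 - 4r - 4 = (r - 2)(r + 1)(r + 2).
All 3 eigenvalues are distinct, so B is diagonalizable.

Yes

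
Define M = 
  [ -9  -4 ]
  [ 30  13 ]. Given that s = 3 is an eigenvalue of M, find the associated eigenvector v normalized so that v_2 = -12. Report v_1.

4

M − 3I = [[-12, -4], [30, 10]].
Solving (M − 3I)v = 0 gives the eigenspace spanned by (4, -12).
With v_2 = -12, v = (4, -12), so v_1 = 4.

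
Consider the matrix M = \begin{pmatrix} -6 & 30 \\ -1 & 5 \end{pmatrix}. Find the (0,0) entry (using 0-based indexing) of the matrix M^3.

-6

Characteristic polynomial: λ^2 + λ = λ(λ + 1), so the eigenvalues are -1, 0.
λ=0: eigenvector (5, 1).
λ=-1: eigenvector (6, 1).
P = [[5, 6], [1, 1]], D = diag(0, -1), P⁻¹ = [[-1, 6], [1, -5]].
M³ = P·diag(0, -1)·P⁻¹ = [[-6, 30], [-1, 5]].
The requested entry is -6.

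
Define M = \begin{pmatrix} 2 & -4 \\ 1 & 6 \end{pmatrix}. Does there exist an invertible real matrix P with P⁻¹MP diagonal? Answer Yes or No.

No

Characteristic polynomial: p(s) = s^2 - 8s + 16 = (s - 4)^2.
s = 4 has algebraic multiplicity 2; rank(M − 4I) = 1, so geometric multiplicity = 1.
Geometric multiplicity < algebraic multiplicity, so M is not diagonalizable.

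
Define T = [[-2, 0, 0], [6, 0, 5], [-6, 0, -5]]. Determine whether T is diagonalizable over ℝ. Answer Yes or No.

Characteristic polynomial: p(r) = r^3 + 7r^2 + 10r = r(r + 2)(r + 5).
All 3 eigenvalues are distinct, so T is diagonalizable.

Yes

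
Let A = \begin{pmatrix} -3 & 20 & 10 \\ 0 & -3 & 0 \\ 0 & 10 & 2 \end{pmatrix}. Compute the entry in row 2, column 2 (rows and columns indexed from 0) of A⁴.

16

Characteristic polynomial: μ^3 + 4μ^2 - 3μ - 18 = (μ - 2)(μ + 3)^2, so the eigenvalues are -3, -3, 2.
μ=-3: eigenvector (1, 1, -2).
μ=-3: eigenvector (0, -1, 2).
μ=2: eigenvector (2, 0, 1).
P = [[1, 0, 2], [1, -1, 0], [-2, 2, 1]], D = diag(-3, -3, 2), P⁻¹ = [[1, -4, -2], [1, -5, -2], [0, 2, 1]].
A⁴ = P·diag(81, 81, 16)·P⁻¹ = [[81, -260, -130], [0, 81, 0], [0, -130, 16]].
The requested entry is 16.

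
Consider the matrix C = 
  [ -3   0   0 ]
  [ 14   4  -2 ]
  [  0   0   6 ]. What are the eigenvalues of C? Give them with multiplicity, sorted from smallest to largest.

-3, 4, 6

Characteristic polynomial: p(μ) = μ^3 - 7μ^2 - 6μ + 72 = (μ - 6)(μ - 4)(μ + 3).
Roots (with multiplicity): -3, 4, 6.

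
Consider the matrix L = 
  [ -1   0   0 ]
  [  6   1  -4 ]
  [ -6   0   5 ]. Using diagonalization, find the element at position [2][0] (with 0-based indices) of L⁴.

-624

Characteristic polynomial: s^3 - 5s^2 - s + 5 = (s - 5)(s - 1)(s + 1), so the eigenvalues are -1, 1, 5.
s=-1: eigenvector (1, -1, 1).
s=1: eigenvector (0, 1, 0).
s=5: eigenvector (0, -1, 1).
P = [[1, 0, 0], [-1, 1, -1], [1, 0, 1]], D = diag(-1, 1, 5), P⁻¹ = [[1, 0, 0], [0, 1, 1], [-1, 0, 1]].
L⁴ = P·diag(1, 1, 625)·P⁻¹ = [[1, 0, 0], [624, 1, -624], [-624, 0, 625]].
The requested entry is -624.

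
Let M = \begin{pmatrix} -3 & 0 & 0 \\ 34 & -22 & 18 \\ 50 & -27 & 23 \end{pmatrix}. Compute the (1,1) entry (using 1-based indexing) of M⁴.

Characteristic polynomial: μ^3 + 2μ^2 - 23μ - 60 = (μ - 5)(μ + 3)(μ + 4), so the eigenvalues are -4, -3, 5.
μ=-3: eigenvector (1, -2, -4).
μ=5: eigenvector (0, 2, 3).
μ=-4: eigenvector (0, 1, 1).
P = [[1, 0, 0], [-2, 2, 1], [-4, 3, 1]], D = diag(-3, 5, -4), P⁻¹ = [[1, 0, 0], [2, -1, 1], [-2, 3, -2]].
M⁴ = P·diag(81, 625, 256)·P⁻¹ = [[81, 0, 0], [1826, -482, 738], [2914, -1107, 1363]].
The requested entry is 81.

81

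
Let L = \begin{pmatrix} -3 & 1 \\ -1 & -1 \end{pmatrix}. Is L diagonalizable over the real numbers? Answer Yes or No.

No

Characteristic polynomial: p(λ) = λ^2 + 4λ + 4 = (λ + 2)^2.
λ = -2 has algebraic multiplicity 2; rank(L + 2I) = 1, so geometric multiplicity = 1.
Geometric multiplicity < algebraic multiplicity, so L is not diagonalizable.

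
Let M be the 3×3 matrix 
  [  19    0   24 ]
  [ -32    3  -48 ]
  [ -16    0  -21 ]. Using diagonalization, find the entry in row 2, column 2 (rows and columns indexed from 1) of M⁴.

81

Characteristic polynomial: λ^3 - λ^2 - 21λ + 45 = (λ - 3)^2(λ + 5), so the eigenvalues are -5, 3, 3.
λ=3: eigenvector (3, 0, -2).
λ=3: eigenvector (0, 1, 0).
λ=-5: eigenvector (-1, 2, 1).
P = [[3, 0, -1], [0, 1, 2], [-2, 0, 1]], D = diag(3, 3, -5), P⁻¹ = [[1, 0, 1], [-4, 1, -6], [2, 0, 3]].
M⁴ = P·diag(81, 81, 625)·P⁻¹ = [[-1007, 0, -1632], [2176, 81, 3264], [1088, 0, 1713]].
The requested entry is 81.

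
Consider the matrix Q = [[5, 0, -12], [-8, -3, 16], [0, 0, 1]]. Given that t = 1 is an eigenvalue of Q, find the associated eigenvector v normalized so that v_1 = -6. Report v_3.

-2

Q − 1I = [[4, 0, -12], [-8, -4, 16], [0, 0, 0]].
Solving (Q − 1I)v = 0 gives the eigenspace spanned by (-6, 4, -2).
With v_1 = -6, v = (-6, 4, -2), so v_3 = -2.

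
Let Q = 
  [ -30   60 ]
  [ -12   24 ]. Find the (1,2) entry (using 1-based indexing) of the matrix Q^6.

-466560

Characteristic polynomial: t^2 + 6t = t(t + 6), so the eigenvalues are -6, 0.
t=0: eigenvector (2, 1).
t=-6: eigenvector (5, 2).
P = [[2, 5], [1, 2]], D = diag(0, -6), P⁻¹ = [[-2, 5], [1, -2]].
Q⁶ = P·diag(0, 46656)·P⁻¹ = [[233280, -466560], [93312, -186624]].
The requested entry is -466560.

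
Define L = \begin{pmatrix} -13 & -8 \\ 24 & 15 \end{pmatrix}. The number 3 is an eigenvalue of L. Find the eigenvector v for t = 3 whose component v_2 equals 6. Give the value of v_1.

-3

L − 3I = [[-16, -8], [24, 12]].
Solving (L − 3I)v = 0 gives the eigenspace spanned by (-3, 6).
With v_2 = 6, v = (-3, 6), so v_1 = -3.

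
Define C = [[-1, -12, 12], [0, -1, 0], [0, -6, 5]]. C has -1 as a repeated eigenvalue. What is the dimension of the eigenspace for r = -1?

C + 1I = [[0, -12, 12], [0, 0, 0], [0, -6, 6]].
This matrix has rank 1, so its null space has dimension 3 − 1 = 2.

2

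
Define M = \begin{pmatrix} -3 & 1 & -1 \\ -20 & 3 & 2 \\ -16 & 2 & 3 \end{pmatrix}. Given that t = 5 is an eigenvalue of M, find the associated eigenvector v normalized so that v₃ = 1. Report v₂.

M − 5I = [[-8, 1, -1], [-20, -2, 2], [-16, 2, -2]].
Solving (M − 5I)v = 0 gives the eigenspace spanned by (0, 1, 1).
With v₃ = 1, v = (0, 1, 1), so v₂ = 1.

1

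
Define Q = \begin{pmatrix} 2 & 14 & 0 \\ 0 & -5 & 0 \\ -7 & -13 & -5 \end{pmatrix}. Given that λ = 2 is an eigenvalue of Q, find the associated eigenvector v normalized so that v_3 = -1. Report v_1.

Q − 2I = [[0, 14, 0], [0, -7, 0], [-7, -13, -7]].
Solving (Q − 2I)v = 0 gives the eigenspace spanned by (1, 0, -1).
With v_3 = -1, v = (1, 0, -1), so v_1 = 1.

1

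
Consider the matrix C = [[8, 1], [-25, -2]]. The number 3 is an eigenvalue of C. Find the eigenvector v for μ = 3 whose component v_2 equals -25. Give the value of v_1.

5

C − 3I = [[5, 1], [-25, -5]].
Solving (C − 3I)v = 0 gives the eigenspace spanned by (5, -25).
With v_2 = -25, v = (5, -25), so v_1 = 5.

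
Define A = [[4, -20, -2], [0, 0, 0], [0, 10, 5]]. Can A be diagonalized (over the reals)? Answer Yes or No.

Characteristic polynomial: p(λ) = λ^3 - 9λ^2 + 20λ = λ(λ - 5)(λ - 4).
All 3 eigenvalues are distinct, so A is diagonalizable.

Yes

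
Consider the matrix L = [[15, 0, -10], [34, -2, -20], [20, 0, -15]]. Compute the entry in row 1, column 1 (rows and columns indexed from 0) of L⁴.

Characteristic polynomial: r^3 + 2r^2 - 25r - 50 = (r - 5)(r + 2)(r + 5), so the eigenvalues are -5, -2, 5.
r=-5: eigenvector (-1, -2, -2).
r=-2: eigenvector (0, 1, 0).
r=5: eigenvector (1, 2, 1).
P = [[-1, 0, 1], [-2, 1, 2], [-2, 0, 1]], D = diag(-5, -2, 5), P⁻¹ = [[1, 0, -1], [-2, 1, 0], [2, 0, -1]].
L⁴ = P·diag(625, 16, 625)·P⁻¹ = [[625, 0, 0], [1218, 16, 0], [0, 0, 625]].
The requested entry is 16.

16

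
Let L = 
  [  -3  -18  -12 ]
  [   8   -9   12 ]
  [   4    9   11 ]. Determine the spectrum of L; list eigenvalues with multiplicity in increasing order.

Characteristic polynomial: p(s) = s^3 + s^2 - 21s - 45 = (s - 5)(s + 3)^2.
Roots (with multiplicity): -3, -3, 5.

-3, -3, 5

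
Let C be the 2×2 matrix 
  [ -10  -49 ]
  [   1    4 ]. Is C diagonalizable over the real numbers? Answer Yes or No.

Characteristic polynomial: p(r) = r^2 + 6r + 9 = (r + 3)^2.
r = -3 has algebraic multiplicity 2; rank(C + 3I) = 1, so geometric multiplicity = 1.
Geometric multiplicity < algebraic multiplicity, so C is not diagonalizable.

No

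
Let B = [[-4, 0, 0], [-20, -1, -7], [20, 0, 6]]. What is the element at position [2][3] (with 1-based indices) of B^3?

Characteristic polynomial: r^3 - r^2 - 26r - 24 = (r - 6)(r + 1)(r + 4), so the eigenvalues are -4, -1, 6.
r=-4: eigenvector (1, 2, -2).
r=-1: eigenvector (0, 1, 0).
r=6: eigenvector (0, -1, 1).
P = [[1, 0, 0], [2, 1, -1], [-2, 0, 1]], D = diag(-4, -1, 6), P⁻¹ = [[1, 0, 0], [0, 1, 1], [2, 0, 1]].
B³ = P·diag(-64, -1, 216)·P⁻¹ = [[-64, 0, 0], [-560, -1, -217], [560, 0, 216]].
The requested entry is -217.

-217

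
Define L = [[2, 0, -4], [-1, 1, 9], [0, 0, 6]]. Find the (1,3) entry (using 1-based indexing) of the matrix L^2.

-32

Characteristic polynomial: s^3 - 9s^2 + 20s - 12 = (s - 6)(s - 2)(s - 1), so the eigenvalues are 1, 2, 6.
s=2: eigenvector (1, -1, 0).
s=1: eigenvector (0, 1, 0).
s=6: eigenvector (-1, 2, 1).
P = [[1, 0, -1], [-1, 1, 2], [0, 0, 1]], D = diag(2, 1, 6), P⁻¹ = [[1, 0, 1], [1, 1, -1], [0, 0, 1]].
L² = P·diag(4, 1, 36)·P⁻¹ = [[4, 0, -32], [-3, 1, 67], [0, 0, 36]].
The requested entry is -32.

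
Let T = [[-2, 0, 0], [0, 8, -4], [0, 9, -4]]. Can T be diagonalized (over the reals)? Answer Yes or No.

Characteristic polynomial: p(λ) = λ^3 - 2λ^2 - 4λ + 8 = (λ - 2)^2(λ + 2).
λ = 2 has algebraic multiplicity 2; rank(T − 2I) = 2, so geometric multiplicity = 1.
Geometric multiplicity < algebraic multiplicity, so T is not diagonalizable.

No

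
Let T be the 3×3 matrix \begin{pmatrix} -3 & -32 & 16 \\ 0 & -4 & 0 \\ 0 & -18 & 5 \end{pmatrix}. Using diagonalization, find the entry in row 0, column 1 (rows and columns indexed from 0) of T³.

-608

Characteristic polynomial: λ^3 + 2λ^2 - 23λ - 60 = (λ - 5)(λ + 3)(λ + 4), so the eigenvalues are -4, -3, 5.
λ=-4: eigenvector (0, 1, 2).
λ=-3: eigenvector (1, 0, 0).
λ=5: eigenvector (2, 0, 1).
P = [[0, 1, 2], [1, 0, 0], [2, 0, 1]], D = diag(-4, -3, 5), P⁻¹ = [[0, 1, 0], [1, 4, -2], [0, -2, 1]].
T³ = P·diag(-64, -27, 125)·P⁻¹ = [[-27, -608, 304], [0, -64, 0], [0, -378, 125]].
The requested entry is -608.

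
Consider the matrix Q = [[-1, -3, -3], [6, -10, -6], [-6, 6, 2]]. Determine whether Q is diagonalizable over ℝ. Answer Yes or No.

Yes

Characteristic polynomial: p(r) = r^3 + 9r^2 + 24r + 16 = (r + 1)(r + 4)^2.
r = -4 has algebraic multiplicity 2; rank(Q + 4I) = 1, so geometric multiplicity = 2.
Every eigenvalue has geometric = algebraic multiplicity, so Q is diagonalizable.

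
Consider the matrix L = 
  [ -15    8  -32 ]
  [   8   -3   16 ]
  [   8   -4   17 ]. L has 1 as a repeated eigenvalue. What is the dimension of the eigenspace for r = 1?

L − 1I = [[-16, 8, -32], [8, -4, 16], [8, -4, 16]].
This matrix has rank 1, so its null space has dimension 3 − 1 = 2.

2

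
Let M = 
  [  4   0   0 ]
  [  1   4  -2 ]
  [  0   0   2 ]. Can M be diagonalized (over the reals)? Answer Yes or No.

No

Characteristic polynomial: p(r) = r^3 - 10r^2 + 32r - 32 = (r - 4)^2(r - 2).
r = 4 has algebraic multiplicity 2; rank(M − 4I) = 2, so geometric multiplicity = 1.
Geometric multiplicity < algebraic multiplicity, so M is not diagonalizable.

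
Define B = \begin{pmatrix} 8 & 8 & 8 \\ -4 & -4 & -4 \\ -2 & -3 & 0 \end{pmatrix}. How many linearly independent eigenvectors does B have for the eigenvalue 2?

1

B − 2I = [[6, 8, 8], [-4, -6, -4], [-2, -3, -2]].
This matrix has rank 2, so its null space has dimension 3 − 2 = 1.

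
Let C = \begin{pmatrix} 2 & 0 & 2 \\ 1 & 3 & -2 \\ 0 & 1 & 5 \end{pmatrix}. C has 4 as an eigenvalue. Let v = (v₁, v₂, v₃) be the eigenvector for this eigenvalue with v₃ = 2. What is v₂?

C − 4I = [[-2, 0, 2], [1, -1, -2], [0, 1, 1]].
Solving (C − 4I)v = 0 gives the eigenspace spanned by (2, -2, 2).
With v₃ = 2, v = (2, -2, 2), so v₂ = -2.

-2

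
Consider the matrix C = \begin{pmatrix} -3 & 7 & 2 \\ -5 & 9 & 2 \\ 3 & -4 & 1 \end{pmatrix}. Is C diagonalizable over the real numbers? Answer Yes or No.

Characteristic polynomial: p(t) = t^3 - 7t^2 + 16t - 12 = (t - 3)(t - 2)^2.
t = 2 has algebraic multiplicity 2; rank(C − 2I) = 2, so geometric multiplicity = 1.
Geometric multiplicity < algebraic multiplicity, so C is not diagonalizable.

No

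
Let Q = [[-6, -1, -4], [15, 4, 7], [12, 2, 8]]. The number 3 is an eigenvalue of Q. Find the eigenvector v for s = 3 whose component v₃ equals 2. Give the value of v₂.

Q − 3I = [[-9, -1, -4], [15, 1, 7], [12, 2, 5]].
Solving (Q − 3I)v = 0 gives the eigenspace spanned by (-1, 1, 2).
With v₃ = 2, v = (-1, 1, 2), so v₂ = 1.

1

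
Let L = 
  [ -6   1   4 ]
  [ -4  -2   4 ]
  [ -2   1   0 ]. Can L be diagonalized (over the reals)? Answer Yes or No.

Characteristic polynomial: p(λ) = λ^3 + 8λ^2 + 20λ + 16 = (λ + 2)^2(λ + 4).
λ = -2 has algebraic multiplicity 2; rank(L + 2I) = 2, so geometric multiplicity = 1.
Geometric multiplicity < algebraic multiplicity, so L is not diagonalizable.

No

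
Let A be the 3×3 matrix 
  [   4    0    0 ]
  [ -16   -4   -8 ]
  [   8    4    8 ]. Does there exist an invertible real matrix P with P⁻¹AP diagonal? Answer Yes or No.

Yes

Characteristic polynomial: p(s) = s^3 - 8s^2 + 16s = s(s - 4)^2.
s = 4 has algebraic multiplicity 2; rank(A − 4I) = 1, so geometric multiplicity = 2.
Every eigenvalue has geometric = algebraic multiplicity, so A is diagonalizable.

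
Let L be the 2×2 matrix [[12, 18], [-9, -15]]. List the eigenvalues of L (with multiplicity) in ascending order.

Characteristic polynomial: p(s) = s^2 + 3s - 18 = (s - 3)(s + 6).
Roots (with multiplicity): -6, 3.

-6, 3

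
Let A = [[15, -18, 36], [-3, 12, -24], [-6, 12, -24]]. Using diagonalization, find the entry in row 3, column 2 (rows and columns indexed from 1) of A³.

Characteristic polynomial: λ^3 - 3λ^2 - 18λ = λ(λ - 6)(λ + 3), so the eigenvalues are -3, 0, 6.
λ=0: eigenvector (0, 2, 1).
λ=6: eigenvector (2, 1, 0).
λ=-3: eigenvector (-1, 3, 2).
P = [[0, 2, -1], [2, 1, 3], [1, 0, 2]], D = diag(0, 6, -3), P⁻¹ = [[-2, 4, -7], [1, -1, 2], [1, -2, 4]].
A³ = P·diag(0, 216, -27)·P⁻¹ = [[459, -486, 972], [135, -54, 108], [-54, 108, -216]].
The requested entry is 108.

108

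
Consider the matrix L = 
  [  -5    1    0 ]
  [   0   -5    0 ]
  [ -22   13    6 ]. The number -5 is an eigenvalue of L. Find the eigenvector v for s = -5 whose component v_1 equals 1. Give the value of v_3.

L + 5I = [[0, 1, 0], [0, 0, 0], [-22, 13, 11]].
Solving (L + 5I)v = 0 gives the eigenspace spanned by (1, 0, 2).
With v_1 = 1, v = (1, 0, 2), so v_3 = 2.

2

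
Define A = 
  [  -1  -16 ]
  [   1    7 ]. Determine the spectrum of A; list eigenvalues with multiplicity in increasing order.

Characteristic polynomial: p(t) = t^2 - 6t + 9 = (t - 3)^2.
Roots (with multiplicity): 3, 3.

3, 3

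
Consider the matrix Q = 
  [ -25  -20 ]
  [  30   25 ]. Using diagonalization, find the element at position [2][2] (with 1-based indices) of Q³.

625

Characteristic polynomial: μ^2 - 25 = (μ - 5)(μ + 5), so the eigenvalues are -5, 5.
μ=5: eigenvector (-2, 3).
μ=-5: eigenvector (-1, 1).
P = [[-2, -1], [3, 1]], D = diag(5, -5), P⁻¹ = [[1, 1], [-3, -2]].
Q³ = P·diag(125, -125)·P⁻¹ = [[-625, -500], [750, 625]].
The requested entry is 625.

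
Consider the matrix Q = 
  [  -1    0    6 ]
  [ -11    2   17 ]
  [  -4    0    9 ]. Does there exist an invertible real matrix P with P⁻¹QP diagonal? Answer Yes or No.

Characteristic polynomial: p(t) = t^3 - 10t^2 + 31t - 30 = (t - 5)(t - 3)(t - 2).
All 3 eigenvalues are distinct, so Q is diagonalizable.

Yes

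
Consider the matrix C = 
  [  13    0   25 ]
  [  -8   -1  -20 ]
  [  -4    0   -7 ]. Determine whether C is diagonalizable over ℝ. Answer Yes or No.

Characteristic polynomial: p(t) = t^3 - 5t^2 + 3t + 9 = (t - 3)^2(t + 1).
t = 3 has algebraic multiplicity 2; rank(C − 3I) = 2, so geometric multiplicity = 1.
Geometric multiplicity < algebraic multiplicity, so C is not diagonalizable.

No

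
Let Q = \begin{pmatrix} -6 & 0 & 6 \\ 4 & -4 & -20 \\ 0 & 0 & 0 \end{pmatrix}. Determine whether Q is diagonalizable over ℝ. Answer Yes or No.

Characteristic polynomial: p(s) = s^3 + 10s^2 + 24s = s(s + 4)(s + 6).
All 3 eigenvalues are distinct, so Q is diagonalizable.

Yes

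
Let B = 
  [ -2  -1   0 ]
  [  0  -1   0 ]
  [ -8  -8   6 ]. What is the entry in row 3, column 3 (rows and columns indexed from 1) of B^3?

Characteristic polynomial: s^3 - 3s^2 - 16s - 12 = (s - 6)(s + 1)(s + 2), so the eigenvalues are -2, -1, 6.
s=-2: eigenvector (1, 0, 1).
s=-1: eigenvector (-1, 1, 0).
s=6: eigenvector (0, 0, 1).
P = [[1, -1, 0], [0, 1, 0], [1, 0, 1]], D = diag(-2, -1, 6), P⁻¹ = [[1, 1, 0], [0, 1, 0], [-1, -1, 1]].
B³ = P·diag(-8, -1, 216)·P⁻¹ = [[-8, -7, 0], [0, -1, 0], [-224, -224, 216]].
The requested entry is 216.

216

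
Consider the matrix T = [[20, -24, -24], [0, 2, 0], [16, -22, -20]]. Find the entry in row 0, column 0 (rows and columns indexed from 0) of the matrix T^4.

256

Characteristic polynomial: s^3 - 2s^2 - 16s + 32 = (s - 4)(s - 2)(s + 4), so the eigenvalues are -4, 2, 4.
s=4: eigenvector (3, 0, 2).
s=2: eigenvector (0, 1, -1).
s=-4: eigenvector (1, 0, 1).
P = [[3, 0, 1], [0, 1, 0], [2, -1, 1]], D = diag(4, 2, -4), P⁻¹ = [[1, -1, -1], [0, 1, 0], [-2, 3, 3]].
T⁴ = P·diag(256, 16, 256)·P⁻¹ = [[256, 0, 0], [0, 16, 0], [0, 240, 256]].
The requested entry is 256.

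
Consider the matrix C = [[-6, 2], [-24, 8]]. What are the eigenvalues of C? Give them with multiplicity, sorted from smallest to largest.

0, 2

Characteristic polynomial: p(t) = t^2 - 2t = t(t - 2).
Roots (with multiplicity): 0, 2.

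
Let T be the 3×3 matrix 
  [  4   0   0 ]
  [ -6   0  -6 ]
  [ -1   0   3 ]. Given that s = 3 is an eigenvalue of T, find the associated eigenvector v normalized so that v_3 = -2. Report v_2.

4

T − 3I = [[1, 0, 0], [-6, -3, -6], [-1, 0, 0]].
Solving (T − 3I)v = 0 gives the eigenspace spanned by (0, 4, -2).
With v_3 = -2, v = (0, 4, -2), so v_2 = 4.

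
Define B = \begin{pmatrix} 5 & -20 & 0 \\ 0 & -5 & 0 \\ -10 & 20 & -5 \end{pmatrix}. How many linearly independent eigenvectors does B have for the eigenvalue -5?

B + 5I = [[10, -20, 0], [0, 0, 0], [-10, 20, 0]].
This matrix has rank 1, so its null space has dimension 3 − 1 = 2.

2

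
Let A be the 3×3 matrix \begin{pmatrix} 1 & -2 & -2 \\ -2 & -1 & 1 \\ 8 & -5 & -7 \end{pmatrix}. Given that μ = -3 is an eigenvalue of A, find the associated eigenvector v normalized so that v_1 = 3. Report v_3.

6

A + 3I = [[4, -2, -2], [-2, 2, 1], [8, -5, -4]].
Solving (A + 3I)v = 0 gives the eigenspace spanned by (3, 0, 6).
With v_1 = 3, v = (3, 0, 6), so v_3 = 6.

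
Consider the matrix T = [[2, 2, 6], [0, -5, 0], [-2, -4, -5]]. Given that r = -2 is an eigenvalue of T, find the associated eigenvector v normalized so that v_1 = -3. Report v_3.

T + 2I = [[4, 2, 6], [0, -3, 0], [-2, -4, -3]].
Solving (T + 2I)v = 0 gives the eigenspace spanned by (-3, 0, 2).
With v_1 = -3, v = (-3, 0, 2), so v_3 = 2.

2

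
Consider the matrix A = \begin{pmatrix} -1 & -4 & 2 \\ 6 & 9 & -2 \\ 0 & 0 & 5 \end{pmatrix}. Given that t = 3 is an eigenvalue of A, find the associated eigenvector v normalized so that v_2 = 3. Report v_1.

-3

A − 3I = [[-4, -4, 2], [6, 6, -2], [0, 0, 2]].
Solving (A − 3I)v = 0 gives the eigenspace spanned by (-3, 3, 0).
With v_2 = 3, v = (-3, 3, 0), so v_1 = -3.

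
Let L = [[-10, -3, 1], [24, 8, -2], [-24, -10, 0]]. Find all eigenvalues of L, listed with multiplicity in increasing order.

Characteristic polynomial: p(λ) = λ^3 + 2λ^2 - 4λ - 8 = (λ - 2)(λ + 2)^2.
Roots (with multiplicity): -2, -2, 2.

-2, -2, 2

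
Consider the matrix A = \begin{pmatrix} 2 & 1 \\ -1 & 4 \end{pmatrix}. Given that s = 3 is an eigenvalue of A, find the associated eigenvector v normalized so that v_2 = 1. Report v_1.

1

A − 3I = [[-1, 1], [-1, 1]].
Solving (A − 3I)v = 0 gives the eigenspace spanned by (1, 1).
With v_2 = 1, v = (1, 1), so v_1 = 1.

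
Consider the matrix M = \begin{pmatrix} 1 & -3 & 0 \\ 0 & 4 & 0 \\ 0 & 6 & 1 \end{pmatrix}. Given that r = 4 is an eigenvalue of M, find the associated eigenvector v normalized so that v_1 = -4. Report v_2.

M − 4I = [[-3, -3, 0], [0, 0, 0], [0, 6, -3]].
Solving (M − 4I)v = 0 gives the eigenspace spanned by (-4, 4, 8).
With v_1 = -4, v = (-4, 4, 8), so v_2 = 4.

4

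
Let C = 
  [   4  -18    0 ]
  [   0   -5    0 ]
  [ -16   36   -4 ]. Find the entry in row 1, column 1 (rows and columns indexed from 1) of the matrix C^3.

64

Characteristic polynomial: s^3 + 5s^2 - 16s - 80 = (s - 4)(s + 4)(s + 5), so the eigenvalues are -5, -4, 4.
s=4: eigenvector (1, 0, -2).
s=-5: eigenvector (2, 1, -4).
s=-4: eigenvector (0, 0, 1).
P = [[1, 2, 0], [0, 1, 0], [-2, -4, 1]], D = diag(4, -5, -4), P⁻¹ = [[1, -2, 0], [0, 1, 0], [2, 0, 1]].
C³ = P·diag(64, -125, -64)·P⁻¹ = [[64, -378, 0], [0, -125, 0], [-256, 756, -64]].
The requested entry is 64.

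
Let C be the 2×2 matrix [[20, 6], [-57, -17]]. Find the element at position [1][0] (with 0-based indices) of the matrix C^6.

Characteristic polynomial: λ^2 - 3λ + 2 = (λ - 2)(λ - 1), so the eigenvalues are 1, 2.
λ=1: eigenvector (-6, 19).
λ=2: eigenvector (1, -3).
P = [[-6, 1], [19, -3]], D = diag(1, 2), P⁻¹ = [[3, 1], [19, 6]].
C⁶ = P·diag(1, 64)·P⁻¹ = [[1198, 378], [-3591, -1133]].
The requested entry is -3591.

-3591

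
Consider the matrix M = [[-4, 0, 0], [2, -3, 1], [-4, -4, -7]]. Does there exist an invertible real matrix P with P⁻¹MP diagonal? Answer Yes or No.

No

Characteristic polynomial: p(λ) = λ^3 + 14λ^2 + 65λ + 100 = (λ + 4)(λ + 5)^2.
λ = -5 has algebraic multiplicity 2; rank(M + 5I) = 2, so geometric multiplicity = 1.
Geometric multiplicity < algebraic multiplicity, so M is not diagonalizable.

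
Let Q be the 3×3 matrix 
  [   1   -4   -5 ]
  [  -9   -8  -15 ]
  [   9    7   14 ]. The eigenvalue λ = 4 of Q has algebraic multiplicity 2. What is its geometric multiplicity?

Q − 4I = [[-3, -4, -5], [-9, -12, -15], [9, 7, 10]].
This matrix has rank 2, so its null space has dimension 3 − 2 = 1.

1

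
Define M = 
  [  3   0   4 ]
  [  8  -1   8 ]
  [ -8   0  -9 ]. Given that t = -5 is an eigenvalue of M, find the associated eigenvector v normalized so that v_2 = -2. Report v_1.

-1

M + 5I = [[8, 0, 4], [8, 4, 8], [-8, 0, -4]].
Solving (M + 5I)v = 0 gives the eigenspace spanned by (-1, -2, 2).
With v_2 = -2, v = (-1, -2, 2), so v_1 = -1.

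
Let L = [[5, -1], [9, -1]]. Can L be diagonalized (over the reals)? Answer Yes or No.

No

Characteristic polynomial: p(r) = r^2 - 4r + 4 = (r - 2)^2.
r = 2 has algebraic multiplicity 2; rank(L − 2I) = 1, so geometric multiplicity = 1.
Geometric multiplicity < algebraic multiplicity, so L is not diagonalizable.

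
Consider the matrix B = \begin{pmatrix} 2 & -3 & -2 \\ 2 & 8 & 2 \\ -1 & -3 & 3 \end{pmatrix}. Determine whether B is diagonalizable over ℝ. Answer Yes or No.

No

Characteristic polynomial: p(λ) = λ^3 - 13λ^2 + 56λ - 80 = (λ - 5)(λ - 4)^2.
λ = 4 has algebraic multiplicity 2; rank(B − 4I) = 2, so geometric multiplicity = 1.
Geometric multiplicity < algebraic multiplicity, so B is not diagonalizable.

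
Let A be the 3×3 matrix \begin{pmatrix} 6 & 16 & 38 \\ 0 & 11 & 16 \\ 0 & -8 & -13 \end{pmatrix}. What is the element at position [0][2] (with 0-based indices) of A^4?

254

Characteristic polynomial: λ^3 - 4λ^2 - 27λ + 90 = (λ - 6)(λ - 3)(λ + 5), so the eigenvalues are -5, 3, 6.
λ=6: eigenvector (1, 0, 0).
λ=-5: eigenvector (-2, -1, 1).
λ=3: eigenvector (-2, -2, 1).
P = [[1, -2, -2], [0, -1, -2], [0, 1, 1]], D = diag(6, -5, 3), P⁻¹ = [[1, 0, 2], [0, 1, 2], [0, -1, -1]].
A⁴ = P·diag(1296, 625, 81)·P⁻¹ = [[1296, -1088, 254], [0, -463, -1088], [0, 544, 1169]].
The requested entry is 254.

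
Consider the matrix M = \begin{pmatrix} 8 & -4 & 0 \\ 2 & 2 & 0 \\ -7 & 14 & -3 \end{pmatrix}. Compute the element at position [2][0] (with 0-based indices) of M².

-7

Characteristic polynomial: s^3 - 7s^2 - 6s + 72 = (s - 6)(s - 4)(s + 3), so the eigenvalues are -3, 4, 6.
s=6: eigenvector (2, 1, 0).
s=4: eigenvector (-1, -1, -1).
s=-3: eigenvector (0, 0, 1).
P = [[2, -1, 0], [1, -1, 0], [0, -1, 1]], D = diag(6, 4, -3), P⁻¹ = [[1, -1, 0], [1, -2, 0], [1, -2, 1]].
M² = P·diag(36, 16, 9)·P⁻¹ = [[56, -40, 0], [20, -4, 0], [-7, 14, 9]].
The requested entry is -7.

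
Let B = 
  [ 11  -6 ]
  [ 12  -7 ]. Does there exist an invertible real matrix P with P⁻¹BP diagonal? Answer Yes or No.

Yes

Characteristic polynomial: p(μ) = μ^2 - 4μ - 5 = (μ - 5)(μ + 1).
All 2 eigenvalues are distinct, so B is diagonalizable.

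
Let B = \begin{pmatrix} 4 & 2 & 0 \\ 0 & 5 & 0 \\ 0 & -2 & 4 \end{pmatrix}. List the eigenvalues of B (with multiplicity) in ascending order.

4, 4, 5

Characteristic polynomial: p(λ) = λ^3 - 13λ^2 + 56λ - 80 = (λ - 5)(λ - 4)^2.
Roots (with multiplicity): 4, 4, 5.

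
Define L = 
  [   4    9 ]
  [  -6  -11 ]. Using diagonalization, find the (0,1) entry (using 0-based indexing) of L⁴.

Characteristic polynomial: s^2 + 7s + 10 = (s + 2)(s + 5), so the eigenvalues are -5, -2.
s=-5: eigenvector (1, -1).
s=-2: eigenvector (3, -2).
P = [[1, 3], [-1, -2]], D = diag(-5, -2), P⁻¹ = [[-2, -3], [1, 1]].
L⁴ = P·diag(625, 16)·P⁻¹ = [[-1202, -1827], [1218, 1843]].
The requested entry is -1827.

-1827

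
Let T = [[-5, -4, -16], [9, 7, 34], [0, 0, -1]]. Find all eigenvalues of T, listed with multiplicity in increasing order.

-1, 1, 1

Characteristic polynomial: p(λ) = λ^3 - λ^2 - λ + 1 = (λ - 1)^2(λ + 1).
Roots (with multiplicity): -1, 1, 1.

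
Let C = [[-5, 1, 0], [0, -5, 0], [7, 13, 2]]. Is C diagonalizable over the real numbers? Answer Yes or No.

Characteristic polynomial: p(λ) = λ^3 + 8λ^2 + 5λ - 50 = (λ - 2)(λ + 5)^2.
λ = -5 has algebraic multiplicity 2; rank(C + 5I) = 2, so geometric multiplicity = 1.
Geometric multiplicity < algebraic multiplicity, so C is not diagonalizable.

No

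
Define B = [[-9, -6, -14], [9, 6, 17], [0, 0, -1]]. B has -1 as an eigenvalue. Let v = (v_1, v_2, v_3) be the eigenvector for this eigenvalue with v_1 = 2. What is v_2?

-5

B + 1I = [[-8, -6, -14], [9, 7, 17], [0, 0, 0]].
Solving (B + 1I)v = 0 gives the eigenspace spanned by (2, -5, 1).
With v_1 = 2, v = (2, -5, 1), so v_2 = -5.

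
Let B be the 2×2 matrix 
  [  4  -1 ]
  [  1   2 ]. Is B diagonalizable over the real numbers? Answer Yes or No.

Characteristic polynomial: p(μ) = μ^2 - 6μ + 9 = (μ - 3)^2.
μ = 3 has algebraic multiplicity 2; rank(B − 3I) = 1, so geometric multiplicity = 1.
Geometric multiplicity < algebraic multiplicity, so B is not diagonalizable.

No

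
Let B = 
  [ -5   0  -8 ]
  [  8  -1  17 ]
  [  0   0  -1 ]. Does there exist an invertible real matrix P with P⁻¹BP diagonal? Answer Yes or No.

No

Characteristic polynomial: p(λ) = λ^3 + 7λ^2 + 11λ + 5 = (λ + 1)^2(λ + 5).
λ = -1 has algebraic multiplicity 2; rank(B + 1I) = 2, so geometric multiplicity = 1.
Geometric multiplicity < algebraic multiplicity, so B is not diagonalizable.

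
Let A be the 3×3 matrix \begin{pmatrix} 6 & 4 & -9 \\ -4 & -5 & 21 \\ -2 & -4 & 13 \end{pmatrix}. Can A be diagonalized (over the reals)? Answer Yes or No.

No

Characteristic polynomial: p(r) = r^3 - 14r^2 + 65r - 100 = (r - 5)^2(r - 4).
r = 5 has algebraic multiplicity 2; rank(A − 5I) = 2, so geometric multiplicity = 1.
Geometric multiplicity < algebraic multiplicity, so A is not diagonalizable.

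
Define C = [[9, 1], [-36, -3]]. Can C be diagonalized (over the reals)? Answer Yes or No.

No

Characteristic polynomial: p(s) = s^2 - 6s + 9 = (s - 3)^2.
s = 3 has algebraic multiplicity 2; rank(C − 3I) = 1, so geometric multiplicity = 1.
Geometric multiplicity < algebraic multiplicity, so C is not diagonalizable.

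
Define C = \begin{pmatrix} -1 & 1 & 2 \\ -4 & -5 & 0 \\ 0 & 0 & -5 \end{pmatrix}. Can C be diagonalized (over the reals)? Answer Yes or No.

Characteristic polynomial: p(λ) = λ^3 + 11λ^2 + 39λ + 45 = (λ + 3)^2(λ + 5).
λ = -3 has algebraic multiplicity 2; rank(C + 3I) = 2, so geometric multiplicity = 1.
Geometric multiplicity < algebraic multiplicity, so C is not diagonalizable.

No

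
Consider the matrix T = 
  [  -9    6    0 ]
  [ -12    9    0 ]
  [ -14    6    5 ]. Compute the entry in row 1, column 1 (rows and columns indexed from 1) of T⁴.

Characteristic polynomial: r^3 - 5r^2 - 9r + 45 = (r - 5)(r - 3)(r + 3), so the eigenvalues are -3, 3, 5.
r=-3: eigenvector (1, 1, 1).
r=5: eigenvector (0, 0, 1).
r=3: eigenvector (1, 2, 1).
P = [[1, 0, 1], [1, 0, 2], [1, 1, 1]], D = diag(-3, 5, 3), P⁻¹ = [[2, -1, 0], [-1, 0, 1], [-1, 1, 0]].
T⁴ = P·diag(81, 625, 81)·P⁻¹ = [[81, 0, 0], [0, 81, 0], [-544, 0, 625]].
The requested entry is 81.

81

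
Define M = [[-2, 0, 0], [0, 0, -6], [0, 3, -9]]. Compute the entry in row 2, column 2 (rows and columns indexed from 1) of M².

Characteristic polynomial: s^3 + 11s^2 + 36s + 36 = (s + 2)(s + 3)(s + 6), so the eigenvalues are -6, -3, -2.
s=-6: eigenvector (0, -1, -1).
s=-2: eigenvector (1, 0, 0).
s=-3: eigenvector (0, 2, 1).
P = [[0, 1, 0], [-1, 0, 2], [-1, 0, 1]], D = diag(-6, -2, -3), P⁻¹ = [[0, 1, -2], [1, 0, 0], [0, 1, -1]].
M² = P·diag(36, 4, 9)·P⁻¹ = [[4, 0, 0], [0, -18, 54], [0, -27, 63]].
The requested entry is -18.

-18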